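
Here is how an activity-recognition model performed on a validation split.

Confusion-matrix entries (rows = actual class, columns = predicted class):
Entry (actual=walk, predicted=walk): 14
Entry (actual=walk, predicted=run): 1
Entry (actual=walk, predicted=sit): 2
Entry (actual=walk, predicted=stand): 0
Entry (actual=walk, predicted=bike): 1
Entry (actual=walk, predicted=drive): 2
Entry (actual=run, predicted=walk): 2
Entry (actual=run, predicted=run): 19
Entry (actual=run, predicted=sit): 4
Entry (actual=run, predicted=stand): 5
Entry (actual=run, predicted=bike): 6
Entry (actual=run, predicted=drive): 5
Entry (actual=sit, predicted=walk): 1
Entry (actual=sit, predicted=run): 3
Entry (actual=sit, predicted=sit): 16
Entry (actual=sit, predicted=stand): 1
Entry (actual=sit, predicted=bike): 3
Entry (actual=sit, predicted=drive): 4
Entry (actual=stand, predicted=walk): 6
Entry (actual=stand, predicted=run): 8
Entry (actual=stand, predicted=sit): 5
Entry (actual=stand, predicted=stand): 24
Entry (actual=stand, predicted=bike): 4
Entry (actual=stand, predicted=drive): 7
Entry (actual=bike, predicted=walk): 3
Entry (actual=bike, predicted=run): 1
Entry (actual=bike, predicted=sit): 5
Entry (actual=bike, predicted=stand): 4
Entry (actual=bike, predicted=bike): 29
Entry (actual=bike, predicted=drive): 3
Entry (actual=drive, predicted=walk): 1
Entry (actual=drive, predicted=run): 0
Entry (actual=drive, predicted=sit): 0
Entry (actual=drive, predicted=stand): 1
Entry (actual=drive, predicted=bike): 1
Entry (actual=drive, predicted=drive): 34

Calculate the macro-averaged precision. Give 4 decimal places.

0.5959

Per-class precision (TP/(TP+FP)):
  walk: TP=14, FP=2+1+6+3+1=13 → 14/27 = 0.51852
  run: TP=19, FP=1+3+8+1+0=13 → 19/32 = 0.59375
  sit: TP=16, FP=2+4+5+5+0=16 → 16/32 = 0.50000
  stand: TP=24, FP=0+5+1+4+1=11 → 24/35 = 0.68571
  bike: TP=29, FP=1+6+3+4+1=15 → 29/44 = 0.65909
  drive: TP=34, FP=2+5+4+7+3=21 → 34/55 = 0.61818
Macro-precision = mean = (0.51852 + 0.59375 + 0.50000 + 0.68571 + 0.65909 + 0.61818) / 6 = 0.5959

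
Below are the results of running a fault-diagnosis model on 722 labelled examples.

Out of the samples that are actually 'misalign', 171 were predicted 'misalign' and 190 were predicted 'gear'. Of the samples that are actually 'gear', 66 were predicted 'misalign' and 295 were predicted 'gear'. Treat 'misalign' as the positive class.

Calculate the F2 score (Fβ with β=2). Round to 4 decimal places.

Fβ = (1+β²)·TP / ((1+β²)·TP + β²·FN + FP), with β²=4
= 5·171 / (5·171 + 4·190 + 66) = 0.5086

0.5086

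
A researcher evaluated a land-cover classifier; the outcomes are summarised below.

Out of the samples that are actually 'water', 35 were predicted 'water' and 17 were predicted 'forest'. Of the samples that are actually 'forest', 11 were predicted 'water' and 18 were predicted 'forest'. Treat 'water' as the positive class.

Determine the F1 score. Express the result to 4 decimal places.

0.7143

Precision = TP/(TP+FP) = 35/46 = 0.7609
Recall = TP/(TP+FN) = 35/52 = 0.6731
F1 = 2·TP/(2·TP+FP+FN) = 70/98 = 0.7143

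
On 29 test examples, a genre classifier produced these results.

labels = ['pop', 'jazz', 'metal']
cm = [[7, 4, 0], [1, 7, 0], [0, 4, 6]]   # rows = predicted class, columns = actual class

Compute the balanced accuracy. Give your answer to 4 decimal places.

Balanced accuracy = mean of per-class recall.
  pop: recall = 7/8 = 0.87500
  jazz: recall = 7/15 = 0.46667
  metal: recall = 6/6 = 1.00000
Mean = (0.87500 + 0.46667 + 1.00000) / 3 = 0.7806

0.7806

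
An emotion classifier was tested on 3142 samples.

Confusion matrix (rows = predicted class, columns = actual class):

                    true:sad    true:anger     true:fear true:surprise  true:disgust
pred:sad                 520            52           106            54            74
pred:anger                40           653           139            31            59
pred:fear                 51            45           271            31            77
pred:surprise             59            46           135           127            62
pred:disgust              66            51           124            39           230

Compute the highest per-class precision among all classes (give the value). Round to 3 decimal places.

Per-class precision (TP/(TP+FP)):
  sad: TP=520, FP=52+106+54+74=286 → 520/806 = 0.6452
  anger: TP=653, FP=40+139+31+59=269 → 653/922 = 0.7082
  fear: TP=271, FP=51+45+31+77=204 → 271/475 = 0.5705
  surprise: TP=127, FP=59+46+135+62=302 → 127/429 = 0.2960
  disgust: TP=230, FP=66+51+124+39=280 → 230/510 = 0.4510
Highest is class 'anger' with precision = 0.708.

0.708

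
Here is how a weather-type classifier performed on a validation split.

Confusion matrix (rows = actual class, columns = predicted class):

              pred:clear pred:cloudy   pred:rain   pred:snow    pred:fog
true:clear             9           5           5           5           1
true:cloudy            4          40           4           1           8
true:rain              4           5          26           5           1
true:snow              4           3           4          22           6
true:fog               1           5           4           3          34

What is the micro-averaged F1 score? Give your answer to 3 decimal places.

Micro-averaging pools counts across classes: ΣTP=131, ΣFP=78, ΣFN=78.
Micro-F1 score = 2·TP/(2·TP+FP+FN) on pooled counts = 0.627 (equals overall accuracy in single-label multiclass).

0.627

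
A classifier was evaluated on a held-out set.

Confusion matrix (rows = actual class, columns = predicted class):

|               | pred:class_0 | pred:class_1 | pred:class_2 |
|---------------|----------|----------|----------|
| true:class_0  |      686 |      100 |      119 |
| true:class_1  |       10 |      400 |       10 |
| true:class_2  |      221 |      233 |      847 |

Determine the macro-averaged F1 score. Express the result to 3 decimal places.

0.730

Per-class F1 score (2·TP/(2·TP+FP+FN)):
  class_0: TP=686, FP=10+221=231, FN=100+119=219 → 1372/1822 = 0.7530
  class_1: TP=400, FP=100+233=333, FN=10+10=20 → 800/1153 = 0.6938
  class_2: TP=847, FP=119+10=129, FN=221+233=454 → 1694/2277 = 0.7440
Macro-F1 score = mean = (0.7530 + 0.6938 + 0.7440) / 3 = 0.730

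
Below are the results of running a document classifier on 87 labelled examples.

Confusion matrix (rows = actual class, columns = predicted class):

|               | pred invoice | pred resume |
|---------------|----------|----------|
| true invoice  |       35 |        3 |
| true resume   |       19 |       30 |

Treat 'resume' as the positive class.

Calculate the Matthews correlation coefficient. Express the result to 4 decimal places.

MCC = (TP·TN − FP·FN) / √((TP+FP)(TP+FN)(TN+FP)(TN+FN))
Numerator = 30·35 − 3·19 = 993
Denominator = √(33·49·38·54) = √3318084 = 1821.5609
MCC = 993 / 1821.5609 = 0.5451

0.5451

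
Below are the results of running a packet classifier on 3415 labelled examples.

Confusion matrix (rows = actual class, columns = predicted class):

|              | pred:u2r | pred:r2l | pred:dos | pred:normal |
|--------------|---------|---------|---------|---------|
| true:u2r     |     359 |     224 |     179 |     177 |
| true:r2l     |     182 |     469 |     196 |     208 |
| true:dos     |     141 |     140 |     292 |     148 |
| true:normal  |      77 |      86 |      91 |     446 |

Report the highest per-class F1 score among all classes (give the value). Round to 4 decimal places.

Per-class F1 score (2·TP/(2·TP+FP+FN)):
  u2r: TP=359, FP=182+141+77=400, FN=224+179+177=580 → 718/1698 = 0.42285
  r2l: TP=469, FP=224+140+86=450, FN=182+196+208=586 → 938/1974 = 0.47518
  dos: TP=292, FP=179+196+91=466, FN=141+140+148=429 → 584/1479 = 0.39486
  normal: TP=446, FP=177+208+148=533, FN=77+86+91=254 → 892/1679 = 0.53127
Highest is class 'normal' with F1 score = 0.5313.

0.5313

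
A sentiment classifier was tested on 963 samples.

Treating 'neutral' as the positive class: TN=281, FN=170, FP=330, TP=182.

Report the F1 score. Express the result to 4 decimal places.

Precision = TP/(TP+FP) = 182/512 = 0.3555
Recall = TP/(TP+FN) = 182/352 = 0.5170
F1 = 2·TP/(2·TP+FP+FN) = 364/864 = 0.4213

0.4213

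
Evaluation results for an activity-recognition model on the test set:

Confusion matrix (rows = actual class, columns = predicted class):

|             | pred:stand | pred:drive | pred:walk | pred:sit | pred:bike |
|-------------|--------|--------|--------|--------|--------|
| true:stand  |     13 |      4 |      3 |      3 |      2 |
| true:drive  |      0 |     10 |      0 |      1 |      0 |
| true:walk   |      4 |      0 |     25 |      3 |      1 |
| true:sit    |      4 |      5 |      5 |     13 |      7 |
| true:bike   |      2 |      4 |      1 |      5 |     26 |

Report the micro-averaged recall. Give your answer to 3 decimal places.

0.617

Micro-averaging pools counts across classes: ΣTP=87, ΣFP=54, ΣFN=54.
Micro-recall = TP/(TP+FN) on pooled counts = 0.617 (equals overall accuracy in single-label multiclass).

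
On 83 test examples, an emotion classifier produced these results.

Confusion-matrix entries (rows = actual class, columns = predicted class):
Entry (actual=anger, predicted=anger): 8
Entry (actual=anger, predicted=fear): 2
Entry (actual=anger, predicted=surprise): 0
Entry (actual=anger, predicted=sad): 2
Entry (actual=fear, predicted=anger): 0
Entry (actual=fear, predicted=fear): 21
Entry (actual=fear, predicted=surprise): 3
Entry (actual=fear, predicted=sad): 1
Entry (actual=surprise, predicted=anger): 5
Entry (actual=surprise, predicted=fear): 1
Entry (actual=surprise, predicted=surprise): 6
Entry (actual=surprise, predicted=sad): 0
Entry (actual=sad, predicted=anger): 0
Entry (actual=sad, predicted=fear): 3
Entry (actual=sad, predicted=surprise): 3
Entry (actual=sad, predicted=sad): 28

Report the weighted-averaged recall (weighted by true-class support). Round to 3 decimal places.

Per-class recall (TP/(TP+FN)):
  anger: TP=8, FN=2+0+2=4 → 8/12 = 0.6667
  fear: TP=21, FN=0+3+1=4 → 21/25 = 0.8400
  surprise: TP=6, FN=5+1+0=6 → 6/12 = 0.5000
  sad: TP=28, FN=0+3+3=6 → 28/34 = 0.8235
Weighted-recall = Σ (supportᵢ/N)·recallᵢ with N=83: (12/83)·0.6667 + (25/83)·0.8400 + (12/83)·0.5000 + (34/83)·0.8235 = 0.759

0.759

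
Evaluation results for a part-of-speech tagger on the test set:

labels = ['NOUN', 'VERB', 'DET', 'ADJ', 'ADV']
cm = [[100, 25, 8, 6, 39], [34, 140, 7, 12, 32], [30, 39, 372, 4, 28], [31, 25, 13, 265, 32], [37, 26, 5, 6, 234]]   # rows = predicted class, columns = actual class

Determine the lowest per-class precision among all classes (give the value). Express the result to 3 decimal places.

Per-class precision (TP/(TP+FP)):
  NOUN: TP=100, FP=25+8+6+39=78 → 100/178 = 0.5618
  VERB: TP=140, FP=34+7+12+32=85 → 140/225 = 0.6222
  DET: TP=372, FP=30+39+4+28=101 → 372/473 = 0.7865
  ADJ: TP=265, FP=31+25+13+32=101 → 265/366 = 0.7240
  ADV: TP=234, FP=37+26+5+6=74 → 234/308 = 0.7597
Lowest is class 'NOUN' with precision = 0.562.

0.562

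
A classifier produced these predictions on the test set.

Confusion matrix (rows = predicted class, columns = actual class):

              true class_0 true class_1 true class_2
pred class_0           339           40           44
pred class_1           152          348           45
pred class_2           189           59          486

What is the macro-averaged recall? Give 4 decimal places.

0.7074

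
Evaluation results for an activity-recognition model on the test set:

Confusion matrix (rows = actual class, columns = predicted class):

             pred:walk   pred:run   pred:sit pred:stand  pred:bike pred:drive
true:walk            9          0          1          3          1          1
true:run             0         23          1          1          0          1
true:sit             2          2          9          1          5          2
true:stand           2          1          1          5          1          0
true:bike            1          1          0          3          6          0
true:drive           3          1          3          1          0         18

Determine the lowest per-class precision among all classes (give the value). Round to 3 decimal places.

Per-class precision (TP/(TP+FP)):
  walk: TP=9, FP=0+2+2+1+3=8 → 9/17 = 0.5294
  run: TP=23, FP=0+2+1+1+1=5 → 23/28 = 0.8214
  sit: TP=9, FP=1+1+1+0+3=6 → 9/15 = 0.6000
  stand: TP=5, FP=3+1+1+3+1=9 → 5/14 = 0.3571
  bike: TP=6, FP=1+0+5+1+0=7 → 6/13 = 0.4615
  drive: TP=18, FP=1+1+2+0+0=4 → 18/22 = 0.8182
Lowest is class 'stand' with precision = 0.357.

0.357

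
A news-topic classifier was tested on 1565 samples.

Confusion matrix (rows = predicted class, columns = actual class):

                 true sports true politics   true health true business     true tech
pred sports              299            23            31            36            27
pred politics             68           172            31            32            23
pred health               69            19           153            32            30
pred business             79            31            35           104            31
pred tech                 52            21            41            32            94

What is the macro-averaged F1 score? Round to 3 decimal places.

0.506

Per-class F1 score (2·TP/(2·TP+FP+FN)):
  sports: TP=299, FP=23+31+36+27=117, FN=68+69+79+52=268 → 598/983 = 0.6083
  politics: TP=172, FP=68+31+32+23=154, FN=23+19+31+21=94 → 344/592 = 0.5811
  health: TP=153, FP=69+19+32+30=150, FN=31+31+35+41=138 → 306/594 = 0.5152
  business: TP=104, FP=79+31+35+31=176, FN=36+32+32+32=132 → 208/516 = 0.4031
  tech: TP=94, FP=52+21+41+32=146, FN=27+23+30+31=111 → 188/445 = 0.4225
Macro-F1 score = mean = (0.6083 + 0.5811 + 0.5152 + 0.4031 + 0.4225) / 5 = 0.506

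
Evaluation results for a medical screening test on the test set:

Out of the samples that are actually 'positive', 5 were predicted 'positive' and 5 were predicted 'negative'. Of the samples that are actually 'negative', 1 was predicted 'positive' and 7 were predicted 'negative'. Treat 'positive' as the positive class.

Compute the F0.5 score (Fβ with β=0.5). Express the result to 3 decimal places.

Fβ = (1+β²)·TP / ((1+β²)·TP + β²·FN + FP), with β²=1/4
= 1.25·5 / (1.25·5 + 0.25·5 + 1) = 0.735

0.735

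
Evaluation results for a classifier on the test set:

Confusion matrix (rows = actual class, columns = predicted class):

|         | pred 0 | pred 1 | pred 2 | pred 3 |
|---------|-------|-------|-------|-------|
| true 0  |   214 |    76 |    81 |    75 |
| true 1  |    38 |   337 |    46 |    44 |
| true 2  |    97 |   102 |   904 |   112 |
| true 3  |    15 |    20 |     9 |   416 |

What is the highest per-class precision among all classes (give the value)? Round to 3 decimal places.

Per-class precision (TP/(TP+FP)):
  0: TP=214, FP=38+97+15=150 → 214/364 = 0.5879
  1: TP=337, FP=76+102+20=198 → 337/535 = 0.6299
  2: TP=904, FP=81+46+9=136 → 904/1040 = 0.8692
  3: TP=416, FP=75+44+112=231 → 416/647 = 0.6430
Highest is class '2' with precision = 0.869.

0.869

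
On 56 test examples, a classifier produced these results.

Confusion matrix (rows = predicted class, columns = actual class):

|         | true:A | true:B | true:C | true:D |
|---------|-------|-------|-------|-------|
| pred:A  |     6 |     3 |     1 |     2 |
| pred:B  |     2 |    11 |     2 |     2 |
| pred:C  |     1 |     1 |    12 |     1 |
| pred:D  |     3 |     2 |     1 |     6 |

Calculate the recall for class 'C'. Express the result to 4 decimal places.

Treat 'C' as positive and all other classes as negative.
recall = TP/(TP+FN).
C: TP=12, FN=1+2+1=4 → 12/16 = 0.75000

0.7500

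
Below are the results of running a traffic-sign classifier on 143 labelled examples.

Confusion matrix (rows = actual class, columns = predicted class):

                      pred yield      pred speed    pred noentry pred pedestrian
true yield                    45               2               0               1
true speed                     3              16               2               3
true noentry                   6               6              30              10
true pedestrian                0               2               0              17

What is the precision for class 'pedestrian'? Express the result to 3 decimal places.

Treat 'pedestrian' as positive and all other classes as negative.
precision = TP/(TP+FP).
pedestrian: TP=17, FP=1+3+10=14 → 17/31 = 0.5484

0.548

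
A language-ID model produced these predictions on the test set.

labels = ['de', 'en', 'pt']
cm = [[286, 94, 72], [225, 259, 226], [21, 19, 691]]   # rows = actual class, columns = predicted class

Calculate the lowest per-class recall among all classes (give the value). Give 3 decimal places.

0.365

Per-class recall (TP/(TP+FN)):
  de: TP=286, FN=94+72=166 → 286/452 = 0.6327
  en: TP=259, FN=225+226=451 → 259/710 = 0.3648
  pt: TP=691, FN=21+19=40 → 691/731 = 0.9453
Lowest is class 'en' with recall = 0.365.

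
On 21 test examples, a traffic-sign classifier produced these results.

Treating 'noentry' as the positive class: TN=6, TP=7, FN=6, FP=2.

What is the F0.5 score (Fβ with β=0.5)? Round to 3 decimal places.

0.714

Fβ = (1+β²)·TP / ((1+β²)·TP + β²·FN + FP), with β²=1/4
= 1.25·7 / (1.25·7 + 0.25·6 + 2) = 0.714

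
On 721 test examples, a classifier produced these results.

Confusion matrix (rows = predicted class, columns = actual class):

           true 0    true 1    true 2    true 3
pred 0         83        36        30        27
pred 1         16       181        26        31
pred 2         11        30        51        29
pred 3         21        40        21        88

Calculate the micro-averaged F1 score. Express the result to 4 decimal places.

Micro-averaging pools counts across classes: ΣTP=403, ΣFP=318, ΣFN=318.
Micro-F1 score = 2·TP/(2·TP+FP+FN) on pooled counts = 0.5589 (equals overall accuracy in single-label multiclass).

0.5589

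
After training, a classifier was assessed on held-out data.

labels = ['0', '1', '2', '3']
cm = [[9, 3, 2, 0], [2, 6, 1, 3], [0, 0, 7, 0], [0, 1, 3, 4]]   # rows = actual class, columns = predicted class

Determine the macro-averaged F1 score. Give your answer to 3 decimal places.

0.625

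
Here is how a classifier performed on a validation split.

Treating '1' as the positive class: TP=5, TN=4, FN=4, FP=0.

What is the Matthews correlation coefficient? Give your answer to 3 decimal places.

0.527

MCC = (TP·TN − FP·FN) / √((TP+FP)(TP+FN)(TN+FP)(TN+FN))
Numerator = 5·4 − 0·4 = 20
Denominator = √(5·9·4·8) = √1440 = 37.9473
MCC = 20 / 37.9473 = 0.527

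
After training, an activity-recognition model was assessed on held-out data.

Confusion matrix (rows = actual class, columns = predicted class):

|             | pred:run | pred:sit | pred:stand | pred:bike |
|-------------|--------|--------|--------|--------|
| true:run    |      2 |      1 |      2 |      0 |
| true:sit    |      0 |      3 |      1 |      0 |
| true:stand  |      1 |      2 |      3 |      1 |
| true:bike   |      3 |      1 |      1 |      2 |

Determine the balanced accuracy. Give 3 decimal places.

0.466

Balanced accuracy = mean of per-class recall.
  run: recall = 2/5 = 0.4000
  sit: recall = 3/4 = 0.7500
  stand: recall = 3/7 = 0.4286
  bike: recall = 2/7 = 0.2857
Mean = (0.4000 + 0.7500 + 0.4286 + 0.2857) / 4 = 0.466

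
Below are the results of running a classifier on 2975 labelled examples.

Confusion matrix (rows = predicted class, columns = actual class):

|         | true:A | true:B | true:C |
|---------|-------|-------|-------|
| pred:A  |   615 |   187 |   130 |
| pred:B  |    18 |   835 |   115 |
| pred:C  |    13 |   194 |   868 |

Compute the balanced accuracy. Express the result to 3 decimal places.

Balanced accuracy = mean of per-class recall.
  A: recall = 615/646 = 0.9520
  B: recall = 835/1216 = 0.6867
  C: recall = 868/1113 = 0.7799
Mean = (0.9520 + 0.6867 + 0.7799) / 3 = 0.806

0.806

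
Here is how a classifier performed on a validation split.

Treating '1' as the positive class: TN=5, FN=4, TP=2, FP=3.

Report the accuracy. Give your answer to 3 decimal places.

0.500

Accuracy = (TP+TN)/N = (2+5)/14 = 0.500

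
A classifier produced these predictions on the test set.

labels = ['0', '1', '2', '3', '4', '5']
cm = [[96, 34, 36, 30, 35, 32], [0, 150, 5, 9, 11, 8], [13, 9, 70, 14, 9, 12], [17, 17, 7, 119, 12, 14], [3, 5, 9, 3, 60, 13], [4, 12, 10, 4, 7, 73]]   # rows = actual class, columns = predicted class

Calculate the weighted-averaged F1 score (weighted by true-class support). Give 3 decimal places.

0.583

Per-class F1 score (2·TP/(2·TP+FP+FN)):
  0: TP=96, FP=0+13+17+3+4=37, FN=34+36+30+35+32=167 → 192/396 = 0.4848
  1: TP=150, FP=34+9+17+5+12=77, FN=0+5+9+11+8=33 → 300/410 = 0.7317
  2: TP=70, FP=36+5+7+9+10=67, FN=13+9+14+9+12=57 → 140/264 = 0.5303
  3: TP=119, FP=30+9+14+3+4=60, FN=17+17+7+12+14=67 → 238/365 = 0.6521
  4: TP=60, FP=35+11+9+12+7=74, FN=3+5+9+3+13=33 → 120/227 = 0.5286
  5: TP=73, FP=32+8+12+14+13=79, FN=4+12+10+4+7=37 → 146/262 = 0.5573
Weighted-F1 score = Σ (supportᵢ/N)·F1 scoreᵢ with N=962: (263/962)·0.4848 + (183/962)·0.7317 + (127/962)·0.5303 + (186/962)·0.6521 + (93/962)·0.5286 + (110/962)·0.5573 = 0.583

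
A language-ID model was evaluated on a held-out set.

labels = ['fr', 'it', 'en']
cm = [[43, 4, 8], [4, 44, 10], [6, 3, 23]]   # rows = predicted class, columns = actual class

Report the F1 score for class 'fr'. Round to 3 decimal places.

One-vs-rest for 'fr': TP = diagonal; FP = other classes predicted 'fr'; FN = 'fr' predicted as other.
F1 score = 2·TP/(2·TP+FP+FN).
fr: TP=43, FP=4+8=12, FN=4+6=10 → 86/108 = 0.7963

0.796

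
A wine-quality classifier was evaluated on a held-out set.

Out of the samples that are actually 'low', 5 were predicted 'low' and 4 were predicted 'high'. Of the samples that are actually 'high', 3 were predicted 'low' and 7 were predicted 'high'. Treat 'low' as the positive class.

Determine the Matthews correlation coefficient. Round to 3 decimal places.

MCC = (TP·TN − FP·FN) / √((TP+FP)(TP+FN)(TN+FP)(TN+FN))
Numerator = 5·7 − 3·4 = 23
Denominator = √(8·9·10·11) = √7920 = 88.9944
MCC = 23 / 88.9944 = 0.258

0.258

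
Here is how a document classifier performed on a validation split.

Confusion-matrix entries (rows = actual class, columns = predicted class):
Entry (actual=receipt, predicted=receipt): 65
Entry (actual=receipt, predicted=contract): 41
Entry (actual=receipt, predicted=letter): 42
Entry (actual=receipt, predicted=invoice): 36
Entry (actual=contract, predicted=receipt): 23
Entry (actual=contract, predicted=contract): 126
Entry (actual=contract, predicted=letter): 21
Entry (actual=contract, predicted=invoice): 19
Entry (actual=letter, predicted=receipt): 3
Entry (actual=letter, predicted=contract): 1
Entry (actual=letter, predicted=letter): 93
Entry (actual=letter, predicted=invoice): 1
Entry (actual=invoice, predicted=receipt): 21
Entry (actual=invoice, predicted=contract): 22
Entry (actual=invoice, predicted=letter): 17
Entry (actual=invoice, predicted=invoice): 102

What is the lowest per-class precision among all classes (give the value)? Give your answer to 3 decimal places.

0.538

Per-class precision (TP/(TP+FP)):
  receipt: TP=65, FP=23+3+21=47 → 65/112 = 0.5804
  contract: TP=126, FP=41+1+22=64 → 126/190 = 0.6632
  letter: TP=93, FP=42+21+17=80 → 93/173 = 0.5376
  invoice: TP=102, FP=36+19+1=56 → 102/158 = 0.6456
Lowest is class 'letter' with precision = 0.538.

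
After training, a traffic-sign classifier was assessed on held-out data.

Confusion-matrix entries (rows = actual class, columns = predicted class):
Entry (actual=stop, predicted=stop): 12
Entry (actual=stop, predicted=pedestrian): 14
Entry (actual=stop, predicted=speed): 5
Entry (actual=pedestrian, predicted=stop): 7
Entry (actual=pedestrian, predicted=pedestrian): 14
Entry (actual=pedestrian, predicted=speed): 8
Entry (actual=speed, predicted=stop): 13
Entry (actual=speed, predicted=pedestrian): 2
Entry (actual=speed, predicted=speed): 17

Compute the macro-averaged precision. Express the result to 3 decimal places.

0.469

Per-class precision (TP/(TP+FP)):
  stop: TP=12, FP=7+13=20 → 12/32 = 0.3750
  pedestrian: TP=14, FP=14+2=16 → 14/30 = 0.4667
  speed: TP=17, FP=5+8=13 → 17/30 = 0.5667
Macro-precision = mean = (0.3750 + 0.4667 + 0.5667) / 3 = 0.469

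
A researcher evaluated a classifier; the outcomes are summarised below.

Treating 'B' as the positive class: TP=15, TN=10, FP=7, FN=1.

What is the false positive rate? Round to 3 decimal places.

0.412

FPR = FP/(FP+TN) = 7/(7+10) = 0.412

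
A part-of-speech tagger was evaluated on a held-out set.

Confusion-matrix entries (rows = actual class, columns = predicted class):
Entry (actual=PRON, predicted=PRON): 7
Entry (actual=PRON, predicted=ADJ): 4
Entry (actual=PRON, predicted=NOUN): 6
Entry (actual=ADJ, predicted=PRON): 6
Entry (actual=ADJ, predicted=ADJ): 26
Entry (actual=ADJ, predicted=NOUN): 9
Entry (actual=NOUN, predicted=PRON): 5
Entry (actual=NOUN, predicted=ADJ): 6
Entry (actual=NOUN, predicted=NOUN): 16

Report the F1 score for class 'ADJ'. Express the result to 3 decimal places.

Take TP from the diagonal, FP from the rest of the 'ADJ' prediction marginal, FN from the rest of the 'ADJ' actual marginal.
F1 score = 2·TP/(2·TP+FP+FN).
ADJ: TP=26, FP=4+6=10, FN=6+9=15 → 52/77 = 0.6753

0.675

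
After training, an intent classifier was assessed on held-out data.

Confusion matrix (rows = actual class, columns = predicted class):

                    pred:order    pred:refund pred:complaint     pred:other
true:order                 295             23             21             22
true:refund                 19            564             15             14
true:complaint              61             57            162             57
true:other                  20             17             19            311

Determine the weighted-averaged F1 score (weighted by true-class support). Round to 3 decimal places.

0.785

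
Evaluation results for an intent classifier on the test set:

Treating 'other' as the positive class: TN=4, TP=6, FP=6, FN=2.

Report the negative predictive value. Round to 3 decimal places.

0.667

NPV = TN/(TN+FN) = 4/(4+2) = 0.667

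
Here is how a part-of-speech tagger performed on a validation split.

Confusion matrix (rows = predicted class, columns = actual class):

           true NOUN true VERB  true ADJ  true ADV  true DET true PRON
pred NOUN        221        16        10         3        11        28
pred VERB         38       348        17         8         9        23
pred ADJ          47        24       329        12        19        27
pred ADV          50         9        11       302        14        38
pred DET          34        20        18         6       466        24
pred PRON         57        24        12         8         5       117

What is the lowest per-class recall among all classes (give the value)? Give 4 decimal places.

0.4553

Per-class recall (TP/(TP+FN)):
  NOUN: TP=221, FN=38+47+50+34+57=226 → 221/447 = 0.49441
  VERB: TP=348, FN=16+24+9+20+24=93 → 348/441 = 0.78912
  ADJ: TP=329, FN=10+17+11+18+12=68 → 329/397 = 0.82872
  ADV: TP=302, FN=3+8+12+6+8=37 → 302/339 = 0.89086
  DET: TP=466, FN=11+9+19+14+5=58 → 466/524 = 0.88931
  PRON: TP=117, FN=28+23+27+38+24=140 → 117/257 = 0.45525
Lowest is class 'PRON' with recall = 0.4553.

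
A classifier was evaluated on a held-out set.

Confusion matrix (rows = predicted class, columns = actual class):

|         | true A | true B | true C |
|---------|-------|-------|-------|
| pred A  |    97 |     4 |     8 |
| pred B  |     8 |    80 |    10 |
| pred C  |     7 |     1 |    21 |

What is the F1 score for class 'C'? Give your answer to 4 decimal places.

Take TP from the diagonal, FP from the rest of the 'C' prediction marginal, FN from the rest of the 'C' actual marginal.
F1 score = 2·TP/(2·TP+FP+FN).
C: TP=21, FP=7+1=8, FN=8+10=18 → 42/68 = 0.61765

0.6176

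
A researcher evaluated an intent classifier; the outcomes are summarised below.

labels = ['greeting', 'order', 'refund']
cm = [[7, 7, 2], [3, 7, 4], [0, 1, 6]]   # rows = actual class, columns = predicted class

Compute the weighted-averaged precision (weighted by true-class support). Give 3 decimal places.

Per-class precision (TP/(TP+FP)):
  greeting: TP=7, FP=3+0=3 → 7/10 = 0.7000
  order: TP=7, FP=7+1=8 → 7/15 = 0.4667
  refund: TP=6, FP=2+4=6 → 6/12 = 0.5000
Weighted-precision = Σ (supportᵢ/N)·precisionᵢ with N=37: (16/37)·0.7000 + (14/37)·0.4667 + (7/37)·0.5000 = 0.574

0.574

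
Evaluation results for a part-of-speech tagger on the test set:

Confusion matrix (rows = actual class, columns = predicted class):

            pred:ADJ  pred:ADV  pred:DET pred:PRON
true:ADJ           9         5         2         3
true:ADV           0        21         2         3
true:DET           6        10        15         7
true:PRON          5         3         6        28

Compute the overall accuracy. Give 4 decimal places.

Accuracy = trace / total = (9+21+15+28=73) / 125 = 73/125 = 0.5840

0.5840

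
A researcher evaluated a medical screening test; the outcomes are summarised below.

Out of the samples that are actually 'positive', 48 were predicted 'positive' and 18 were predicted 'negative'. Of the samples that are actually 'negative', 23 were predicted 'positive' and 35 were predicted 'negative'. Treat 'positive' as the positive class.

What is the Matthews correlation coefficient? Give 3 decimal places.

0.334

MCC = (TP·TN − FP·FN) / √((TP+FP)(TP+FN)(TN+FP)(TN+FN))
Numerator = 48·35 − 23·18 = 1266
Denominator = √(71·66·58·53) = √14404764 = 3795.3609
MCC = 1266 / 3795.3609 = 0.334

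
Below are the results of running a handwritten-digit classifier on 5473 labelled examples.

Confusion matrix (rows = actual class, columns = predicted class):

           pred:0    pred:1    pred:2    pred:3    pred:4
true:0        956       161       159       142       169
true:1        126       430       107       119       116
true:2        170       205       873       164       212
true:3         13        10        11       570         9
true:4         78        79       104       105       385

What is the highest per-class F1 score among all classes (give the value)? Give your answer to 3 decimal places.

0.665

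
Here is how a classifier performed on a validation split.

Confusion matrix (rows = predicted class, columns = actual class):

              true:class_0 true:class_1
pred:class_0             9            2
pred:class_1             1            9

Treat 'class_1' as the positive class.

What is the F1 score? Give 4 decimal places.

0.8571

Precision = TP/(TP+FP) = 9/10 = 0.9000
Recall = TP/(TP+FN) = 9/11 = 0.8182
F1 = 2·TP/(2·TP+FP+FN) = 18/21 = 0.8571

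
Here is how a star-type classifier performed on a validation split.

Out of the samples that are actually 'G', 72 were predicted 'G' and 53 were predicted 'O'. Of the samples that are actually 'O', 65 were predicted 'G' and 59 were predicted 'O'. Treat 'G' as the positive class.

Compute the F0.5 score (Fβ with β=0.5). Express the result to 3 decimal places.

0.535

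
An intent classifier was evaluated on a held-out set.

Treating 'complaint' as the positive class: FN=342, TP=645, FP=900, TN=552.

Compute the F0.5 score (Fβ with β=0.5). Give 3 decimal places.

0.450

Fβ = (1+β²)·TP / ((1+β²)·TP + β²·FN + FP), with β²=1/4
= 1.25·645 / (1.25·645 + 0.25·342 + 900) = 0.450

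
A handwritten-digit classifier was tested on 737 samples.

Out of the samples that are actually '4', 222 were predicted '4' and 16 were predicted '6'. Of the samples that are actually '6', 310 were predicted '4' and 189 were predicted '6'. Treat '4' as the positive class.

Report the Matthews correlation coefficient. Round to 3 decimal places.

MCC = (TP·TN − FP·FN) / √((TP+FP)(TP+FN)(TN+FP)(TN+FN))
Numerator = 222·189 − 310·16 = 36998
Denominator = √(532·238·499·205) = √12952183720 = 113807.6611
MCC = 36998 / 113807.6611 = 0.325

0.325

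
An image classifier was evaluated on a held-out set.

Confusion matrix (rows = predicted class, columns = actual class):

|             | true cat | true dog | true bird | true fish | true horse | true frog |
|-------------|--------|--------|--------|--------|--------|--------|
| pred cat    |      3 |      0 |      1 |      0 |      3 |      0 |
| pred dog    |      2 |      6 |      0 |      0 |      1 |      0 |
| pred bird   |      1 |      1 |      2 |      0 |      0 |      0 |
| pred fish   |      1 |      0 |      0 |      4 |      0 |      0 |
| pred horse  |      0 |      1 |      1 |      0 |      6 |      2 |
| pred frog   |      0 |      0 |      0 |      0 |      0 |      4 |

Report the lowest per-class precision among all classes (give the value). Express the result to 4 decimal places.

Per-class precision (TP/(TP+FP)):
  cat: TP=3, FP=0+1+0+3+0=4 → 3/7 = 0.42857
  dog: TP=6, FP=2+0+0+1+0=3 → 6/9 = 0.66667
  bird: TP=2, FP=1+1+0+0+0=2 → 2/4 = 0.50000
  fish: TP=4, FP=1+0+0+0+0=1 → 4/5 = 0.80000
  horse: TP=6, FP=0+1+1+0+2=4 → 6/10 = 0.60000
  frog: TP=4, FP=0+0+0+0+0=0 → 4/4 = 1.00000
Lowest is class 'cat' with precision = 0.4286.

0.4286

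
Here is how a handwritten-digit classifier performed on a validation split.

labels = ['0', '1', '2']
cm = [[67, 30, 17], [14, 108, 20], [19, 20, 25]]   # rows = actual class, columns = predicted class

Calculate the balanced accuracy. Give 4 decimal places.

0.5796

Balanced accuracy = mean of per-class recall.
  0: recall = 67/114 = 0.58772
  1: recall = 108/142 = 0.76056
  2: recall = 25/64 = 0.39063
Mean = (0.58772 + 0.76056 + 0.39063) / 3 = 0.5796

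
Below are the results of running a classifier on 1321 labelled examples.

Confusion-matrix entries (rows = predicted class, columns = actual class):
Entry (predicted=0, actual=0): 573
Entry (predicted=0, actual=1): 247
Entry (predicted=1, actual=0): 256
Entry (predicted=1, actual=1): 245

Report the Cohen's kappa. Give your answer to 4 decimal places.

0.1885

Observed agreement pₒ = trace/N = 818/1321 = 0.61923
Expected agreement pₑ = Σ (rowᵢ·colᵢ)/N² = (829·820 + 492·501)/1321² = 0.53080
κ = (pₒ − pₑ)/(1 − pₑ) = (0.61923 − 0.53080)/(1 − 0.53080) = 0.1885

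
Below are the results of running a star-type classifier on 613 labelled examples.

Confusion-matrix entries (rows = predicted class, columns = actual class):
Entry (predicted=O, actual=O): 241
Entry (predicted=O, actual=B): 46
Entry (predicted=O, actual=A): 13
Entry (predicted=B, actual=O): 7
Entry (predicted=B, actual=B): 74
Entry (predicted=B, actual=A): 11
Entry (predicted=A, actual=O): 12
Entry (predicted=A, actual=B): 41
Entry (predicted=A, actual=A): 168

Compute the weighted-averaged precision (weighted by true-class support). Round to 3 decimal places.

Per-class precision (TP/(TP+FP)):
  O: TP=241, FP=46+13=59 → 241/300 = 0.8033
  B: TP=74, FP=7+11=18 → 74/92 = 0.8043
  A: TP=168, FP=12+41=53 → 168/221 = 0.7602
Weighted-precision = Σ (supportᵢ/N)·precisionᵢ with N=613: (260/613)·0.8033 + (161/613)·0.8043 + (192/613)·0.7602 = 0.790

0.790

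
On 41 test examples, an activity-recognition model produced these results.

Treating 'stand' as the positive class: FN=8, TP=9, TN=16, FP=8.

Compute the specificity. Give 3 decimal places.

0.667

Specificity = TN/(TN+FP) = 16/(16+8) = 0.667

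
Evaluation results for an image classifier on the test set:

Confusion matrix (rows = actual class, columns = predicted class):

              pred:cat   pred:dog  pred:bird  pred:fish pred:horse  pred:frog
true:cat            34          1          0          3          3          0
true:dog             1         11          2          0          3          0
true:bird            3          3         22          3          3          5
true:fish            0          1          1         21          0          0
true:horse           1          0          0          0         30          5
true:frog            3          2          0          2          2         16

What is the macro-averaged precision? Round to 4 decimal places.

0.7286

Per-class precision (TP/(TP+FP)):
  cat: TP=34, FP=1+3+0+1+3=8 → 34/42 = 0.80952
  dog: TP=11, FP=1+3+1+0+2=7 → 11/18 = 0.61111
  bird: TP=22, FP=0+2+1+0+0=3 → 22/25 = 0.88000
  fish: TP=21, FP=3+0+3+0+2=8 → 21/29 = 0.72414
  horse: TP=30, FP=3+3+3+0+2=11 → 30/41 = 0.73171
  frog: TP=16, FP=0+0+5+0+5=10 → 16/26 = 0.61538
Macro-precision = mean = (0.80952 + 0.61111 + 0.88000 + 0.72414 + 0.73171 + 0.61538) / 6 = 0.7286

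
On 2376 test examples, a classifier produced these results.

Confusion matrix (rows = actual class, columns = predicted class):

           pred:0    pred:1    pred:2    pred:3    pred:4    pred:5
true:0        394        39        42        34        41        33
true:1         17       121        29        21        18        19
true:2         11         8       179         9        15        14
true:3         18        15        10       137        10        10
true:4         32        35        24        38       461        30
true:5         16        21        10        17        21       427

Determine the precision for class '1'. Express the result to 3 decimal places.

0.506

One-vs-rest for '1': TP = diagonal; FP = other classes predicted '1'; FN = '1' predicted as other.
precision = TP/(TP+FP).
1: TP=121, FP=39+8+15+35+21=118 → 121/239 = 0.5063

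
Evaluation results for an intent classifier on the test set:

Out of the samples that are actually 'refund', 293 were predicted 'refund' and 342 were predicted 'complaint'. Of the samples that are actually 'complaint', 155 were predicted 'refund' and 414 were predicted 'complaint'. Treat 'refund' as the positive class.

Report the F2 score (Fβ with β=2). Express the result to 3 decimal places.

Fβ = (1+β²)·TP / ((1+β²)·TP + β²·FN + FP), with β²=4
= 5·293 / (5·293 + 4·342 + 155) = 0.490

0.490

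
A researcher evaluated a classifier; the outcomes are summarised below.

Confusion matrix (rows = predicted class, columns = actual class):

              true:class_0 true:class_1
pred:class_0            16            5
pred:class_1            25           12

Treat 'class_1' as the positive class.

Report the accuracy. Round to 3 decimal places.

0.483

Accuracy = (TP+TN)/N = (12+16)/58 = 0.483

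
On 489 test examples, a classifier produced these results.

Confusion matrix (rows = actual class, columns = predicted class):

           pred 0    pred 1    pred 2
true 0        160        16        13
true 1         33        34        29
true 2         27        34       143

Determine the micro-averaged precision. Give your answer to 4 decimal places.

0.6892

Micro-averaging pools counts across classes: ΣTP=337, ΣFP=152, ΣFN=152.
Micro-precision = TP/(TP+FP) on pooled counts = 0.6892 (equals overall accuracy in single-label multiclass).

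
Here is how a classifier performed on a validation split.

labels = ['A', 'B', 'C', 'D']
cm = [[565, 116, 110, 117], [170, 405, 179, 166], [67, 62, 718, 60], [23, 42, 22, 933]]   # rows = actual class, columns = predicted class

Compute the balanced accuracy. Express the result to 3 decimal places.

0.692

Balanced accuracy = mean of per-class recall.
  A: recall = 565/908 = 0.6222
  B: recall = 405/920 = 0.4402
  C: recall = 718/907 = 0.7916
  D: recall = 933/1020 = 0.9147
Mean = (0.6222 + 0.4402 + 0.7916 + 0.9147) / 4 = 0.692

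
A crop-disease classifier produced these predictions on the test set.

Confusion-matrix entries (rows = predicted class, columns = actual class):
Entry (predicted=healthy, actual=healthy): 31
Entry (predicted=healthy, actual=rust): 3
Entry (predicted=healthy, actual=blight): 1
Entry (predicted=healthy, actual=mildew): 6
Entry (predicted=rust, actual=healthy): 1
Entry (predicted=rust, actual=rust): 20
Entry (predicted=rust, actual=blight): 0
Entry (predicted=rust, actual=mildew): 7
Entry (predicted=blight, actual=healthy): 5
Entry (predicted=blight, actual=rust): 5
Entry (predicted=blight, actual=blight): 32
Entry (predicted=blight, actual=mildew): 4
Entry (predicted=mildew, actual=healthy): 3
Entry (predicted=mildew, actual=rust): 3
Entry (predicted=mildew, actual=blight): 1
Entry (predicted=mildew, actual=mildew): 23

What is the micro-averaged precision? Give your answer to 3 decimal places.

0.731

Micro-averaging pools counts across classes: ΣTP=106, ΣFP=39, ΣFN=39.
Micro-precision = TP/(TP+FP) on pooled counts = 0.731 (equals overall accuracy in single-label multiclass).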